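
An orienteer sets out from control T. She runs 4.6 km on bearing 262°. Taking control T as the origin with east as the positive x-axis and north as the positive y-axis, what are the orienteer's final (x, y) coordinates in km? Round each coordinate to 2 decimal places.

Leg 1 (262°, 4.6 km): east 4.6 sin 262° = -4.56, north 4.6 cos 262° = -0.64
Summing: -4.56 km east, -0.64 km north → (-4.56, -0.64).

(-4.56, -0.64)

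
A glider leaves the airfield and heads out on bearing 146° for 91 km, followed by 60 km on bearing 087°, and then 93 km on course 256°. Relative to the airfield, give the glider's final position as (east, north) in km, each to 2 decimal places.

Leg 1 (146°, 91 km): east 91 sin 146° = 50.89, north 91 cos 146° = -75.44
Leg 2 (087°, 60 km): east 60 sin 87° = 59.92, north 60 cos 87° = 3.14
Leg 3 (256°, 93 km): east 93 sin 256° = -90.24, north 93 cos 256° = -22.50
Summing: 20.57 km east, -94.80 km north → (20.57, -94.80).

(20.57, -94.80)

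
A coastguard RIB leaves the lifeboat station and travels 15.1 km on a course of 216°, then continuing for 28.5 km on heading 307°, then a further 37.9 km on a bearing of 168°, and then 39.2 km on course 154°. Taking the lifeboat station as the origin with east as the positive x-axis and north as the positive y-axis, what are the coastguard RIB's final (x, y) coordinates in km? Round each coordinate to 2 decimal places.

Leg 1 (216°, 15.1 km): east 15.1 sin 216° = -8.88, north 15.1 cos 216° = -12.22
Leg 2 (307°, 28.5 km): east 28.5 sin 307° = -22.76, north 28.5 cos 307° = 17.15
Leg 3 (168°, 37.9 km): east 37.9 sin 168° = 7.88, north 37.9 cos 168° = -37.07
Leg 4 (154°, 39.2 km): east 39.2 sin 154° = 17.18, north 39.2 cos 154° = -35.23
Summing: -6.57 km east, -67.37 km north → (-6.57, -67.37).

(-6.57, -67.37)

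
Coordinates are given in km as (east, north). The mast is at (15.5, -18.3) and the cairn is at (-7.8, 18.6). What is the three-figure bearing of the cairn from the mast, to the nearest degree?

328°

Δeast = -7.8 − 15.5 = -23.30; Δnorth = 18.6 − -18.3 = 36.90.
Bearing = atan2(Δeast, Δnorth) mod 360° = 327.73° ≈ 328°.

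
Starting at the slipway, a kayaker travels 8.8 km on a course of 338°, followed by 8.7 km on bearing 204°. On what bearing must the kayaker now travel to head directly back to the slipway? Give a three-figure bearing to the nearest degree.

092°

Leg 1 (338°, 8.8 km): east 8.8 sin 338° = -3.30, north 8.8 cos 338° = 8.16
Leg 2 (204°, 8.7 km): east 8.7 sin 204° = -3.54, north 8.7 cos 204° = -7.95
Net displacement: -6.84 east, 0.21 north. Direction back to start is (6.84, -0.21): bearing = atan2(6.84, -0.21) mod 360° = 91.77° ≈ 092°.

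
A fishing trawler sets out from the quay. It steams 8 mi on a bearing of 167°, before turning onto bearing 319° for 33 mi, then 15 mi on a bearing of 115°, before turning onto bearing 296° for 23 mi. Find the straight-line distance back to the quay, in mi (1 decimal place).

Leg 1 (167°, 8 mi): east 8 sin 167° = 1.80, north 8 cos 167° = -7.79
Leg 2 (319°, 33 mi): east 33 sin 319° = -21.65, north 33 cos 319° = 24.91
Leg 3 (115°, 15 mi): east 15 sin 115° = 13.59, north 15 cos 115° = -6.34
Leg 4 (296°, 23 mi): east 23 sin 296° = -20.67, north 23 cos 296° = 10.08
Net: -26.93 east, 20.85 north. Distance = √((-26.93)² + (20.85)²) = 34.059 mi.

34.1 mi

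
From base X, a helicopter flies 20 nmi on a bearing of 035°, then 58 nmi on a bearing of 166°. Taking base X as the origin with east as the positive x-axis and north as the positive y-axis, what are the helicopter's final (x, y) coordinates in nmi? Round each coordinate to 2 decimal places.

Leg 1 (035°, 20 nmi): east 20 sin 35° = 11.47, north 20 cos 35° = 16.38
Leg 2 (166°, 58 nmi): east 58 sin 166° = 14.03, north 58 cos 166° = -56.28
Summing: 25.50 nmi east, -39.89 nmi north → (25.50, -39.89).

(25.50, -39.89)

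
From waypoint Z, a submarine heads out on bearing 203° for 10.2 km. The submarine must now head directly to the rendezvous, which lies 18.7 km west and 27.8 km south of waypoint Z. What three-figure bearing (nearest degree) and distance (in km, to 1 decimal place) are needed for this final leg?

Leg 1 (203°, 10.2 km): east 10.2 sin 203° = -3.99, north 10.2 cos 203° = -9.39
Current position: (-3.99, -9.39). Target: (-18.7, -27.8). Remaining: Δeast = -14.71, Δnorth = -18.41.
Bearing = atan2(-14.71, -18.41) mod 360° = 218.63°; distance = √((-14.71)² + (-18.41)²) = 23.569 km.

219°, 23.6 km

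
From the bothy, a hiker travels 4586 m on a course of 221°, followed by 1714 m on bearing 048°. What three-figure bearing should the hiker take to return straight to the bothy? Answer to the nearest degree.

Leg 1 (221°, 4586 m): east 4586 sin 221° = -3008.69, north 4586 cos 221° = -3461.10
Leg 2 (048°, 1714 m): east 1714 sin 48° = 1273.75, north 1714 cos 48° = 1146.89
Net displacement: -1734.94 east, -2314.21 north. Direction back to start is (1734.94, 2314.21): bearing = atan2(1734.94, 2314.21) mod 360° = 36.86° ≈ 037°.

037°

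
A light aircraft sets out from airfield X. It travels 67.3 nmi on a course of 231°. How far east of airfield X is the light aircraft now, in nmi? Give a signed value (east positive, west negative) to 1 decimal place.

-52.3 nmi

Leg 1 (231°, 67.3 nmi): east 67.3 sin 231° = -52.30, north 67.3 cos 231° = -42.35
Net east component: -52.30 nmi.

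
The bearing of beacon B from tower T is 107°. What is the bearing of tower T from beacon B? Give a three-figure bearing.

287°

Back-bearing = 107° + 180° = 287°.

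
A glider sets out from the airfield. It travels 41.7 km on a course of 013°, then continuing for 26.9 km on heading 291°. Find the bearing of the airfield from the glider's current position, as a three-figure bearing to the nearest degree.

163°

Leg 1 (013°, 41.7 km): east 41.7 sin 13° = 9.38, north 41.7 cos 13° = 40.63
Leg 2 (291°, 26.9 km): east 26.9 sin 291° = -25.11, north 26.9 cos 291° = 9.64
Net displacement: -15.73 east, 50.27 north. Direction back to start is (15.73, -50.27): bearing = atan2(15.73, -50.27) mod 360° = 162.62° ≈ 163°.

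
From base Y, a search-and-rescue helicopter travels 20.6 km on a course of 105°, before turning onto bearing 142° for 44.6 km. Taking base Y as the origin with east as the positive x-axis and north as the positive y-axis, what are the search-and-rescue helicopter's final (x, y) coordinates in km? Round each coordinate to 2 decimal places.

(47.36, -40.48)

Leg 1 (105°, 20.6 km): east 20.6 sin 105° = 19.90, north 20.6 cos 105° = -5.33
Leg 2 (142°, 44.6 km): east 44.6 sin 142° = 27.46, north 44.6 cos 142° = -35.15
Summing: 47.36 km east, -40.48 km north → (47.36, -40.48).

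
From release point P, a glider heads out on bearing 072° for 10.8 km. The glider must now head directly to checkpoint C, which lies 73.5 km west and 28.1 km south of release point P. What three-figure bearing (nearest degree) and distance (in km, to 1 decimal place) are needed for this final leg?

249°, 89.5 km

Leg 1 (072°, 10.8 km): east 10.8 sin 72° = 10.27, north 10.8 cos 72° = 3.34
Current position: (10.27, 3.34). Target: (-73.5, -28.1). Remaining: Δeast = -83.77, Δnorth = -31.44.
Bearing = atan2(-83.77, -31.44) mod 360° = 249.43°; distance = √((-83.77)² + (-31.44)²) = 89.476 km.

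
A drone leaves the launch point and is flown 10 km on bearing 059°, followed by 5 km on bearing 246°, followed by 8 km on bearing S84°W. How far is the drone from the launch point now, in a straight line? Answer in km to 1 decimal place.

4.6 km

Leg 1 (059°, 10 km): east 10 sin 59° = 8.57, north 10 cos 59° = 5.15
Leg 2 (246°, 5 km): east 5 sin 246° = -4.57, north 5 cos 246° = -2.03
Leg 3 (S84°W, 8 km): east 8 sin 264° = -7.96, north 8 cos 264° = -0.84
Net: -3.95 east, 2.28 north. Distance = √((-3.95)² + (2.28)²) = 4.563 km.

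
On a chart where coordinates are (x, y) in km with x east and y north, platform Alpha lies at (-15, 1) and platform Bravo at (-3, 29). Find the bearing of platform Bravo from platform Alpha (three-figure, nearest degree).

023°

Δeast = -3 − -15 = 12.00; Δnorth = 29 − 1 = 28.00.
Bearing = atan2(Δeast, Δnorth) mod 360° = 23.20° ≈ 023°.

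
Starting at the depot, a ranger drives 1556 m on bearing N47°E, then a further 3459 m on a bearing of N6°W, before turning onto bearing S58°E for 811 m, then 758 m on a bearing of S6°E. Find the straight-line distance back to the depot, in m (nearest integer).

Leg 1 (N47°E, 1556 m): east 1556 sin 47° = 1137.99, north 1556 cos 47° = 1061.19
Leg 2 (N6°W, 3459 m): east 3459 sin 354° = -361.56, north 3459 cos 354° = 3440.05
Leg 3 (S58°E, 811 m): east 811 sin 122° = 687.77, north 811 cos 122° = -429.76
Leg 4 (S6°E, 758 m): east 758 sin 174° = 79.23, north 758 cos 174° = -753.85
Net: 1543.42 east, 3317.63 north. Distance = √((1543.42)² + (3317.63)²) = 3659.072 m.

3659 m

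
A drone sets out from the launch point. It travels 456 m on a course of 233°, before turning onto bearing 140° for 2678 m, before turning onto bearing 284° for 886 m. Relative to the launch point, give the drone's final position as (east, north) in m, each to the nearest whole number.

Leg 1 (233°, 456 m): east 456 sin 233° = -364.18, north 456 cos 233° = -274.43
Leg 2 (140°, 2678 m): east 2678 sin 140° = 1721.39, north 2678 cos 140° = -2051.47
Leg 3 (284°, 886 m): east 886 sin 284° = -859.68, north 886 cos 284° = 214.34
Summing: 497.53 m east, -2111.55 m north → (498, -2112).

(498, -2112)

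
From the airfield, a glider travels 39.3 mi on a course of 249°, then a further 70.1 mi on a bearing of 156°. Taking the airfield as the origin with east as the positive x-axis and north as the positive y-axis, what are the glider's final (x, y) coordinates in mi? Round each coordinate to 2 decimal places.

Leg 1 (249°, 39.3 mi): east 39.3 sin 249° = -36.69, north 39.3 cos 249° = -14.08
Leg 2 (156°, 70.1 mi): east 70.1 sin 156° = 28.51, north 70.1 cos 156° = -64.04
Summing: -8.18 mi east, -78.12 mi north → (-8.18, -78.12).

(-8.18, -78.12)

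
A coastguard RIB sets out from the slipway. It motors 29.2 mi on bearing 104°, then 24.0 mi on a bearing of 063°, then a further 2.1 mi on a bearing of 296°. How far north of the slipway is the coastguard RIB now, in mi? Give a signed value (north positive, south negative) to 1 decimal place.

Leg 1 (104°, 29.2 mi): east 29.2 sin 104° = 28.33, north 29.2 cos 104° = -7.06
Leg 2 (063°, 24.0 mi): east 24.0 sin 63° = 21.38, north 24.0 cos 63° = 10.90
Leg 3 (296°, 2.1 mi): east 2.1 sin 296° = -1.89, north 2.1 cos 296° = 0.92
Net north component: 4.75 mi.

4.8 mi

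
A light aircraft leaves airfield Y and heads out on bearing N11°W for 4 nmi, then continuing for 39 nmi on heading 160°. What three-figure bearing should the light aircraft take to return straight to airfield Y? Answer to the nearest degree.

Leg 1 (N11°W, 4 nmi): east 4 sin 349° = -0.76, north 4 cos 349° = 3.93
Leg 2 (160°, 39 nmi): east 39 sin 160° = 13.34, north 39 cos 160° = -36.65
Net displacement: 12.58 east, -32.72 north. Direction back to start is (-12.58, 32.72): bearing = atan2(-12.58, 32.72) mod 360° = 338.98° ≈ 339°.

339°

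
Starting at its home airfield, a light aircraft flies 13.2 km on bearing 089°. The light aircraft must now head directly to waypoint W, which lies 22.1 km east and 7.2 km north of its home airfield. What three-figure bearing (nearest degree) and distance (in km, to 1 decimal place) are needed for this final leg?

Leg 1 (089°, 13.2 km): east 13.2 sin 89° = 13.20, north 13.2 cos 89° = 0.23
Current position: (13.20, 0.23). Target: (22.1, 7.2). Remaining: Δeast = 8.90, Δnorth = 6.97.
Bearing = atan2(8.90, 6.97) mod 360° = 51.94°; distance = √((8.90)² + (6.97)²) = 11.306 km.

052°, 11.3 km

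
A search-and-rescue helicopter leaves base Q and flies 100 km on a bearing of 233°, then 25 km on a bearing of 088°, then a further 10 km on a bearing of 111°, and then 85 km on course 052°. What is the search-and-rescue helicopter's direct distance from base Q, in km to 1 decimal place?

23.9 km

Leg 1 (233°, 100 km): east 100 sin 233° = -79.86, north 100 cos 233° = -60.18
Leg 2 (088°, 25 km): east 25 sin 88° = 24.98, north 25 cos 88° = 0.87
Leg 3 (111°, 10 km): east 10 sin 111° = 9.34, north 10 cos 111° = -3.58
Leg 4 (052°, 85 km): east 85 sin 52° = 66.98, north 85 cos 52° = 52.33
Net: 21.44 east, -10.56 north. Distance = √((21.44)² + (-10.56)²) = 23.898 km.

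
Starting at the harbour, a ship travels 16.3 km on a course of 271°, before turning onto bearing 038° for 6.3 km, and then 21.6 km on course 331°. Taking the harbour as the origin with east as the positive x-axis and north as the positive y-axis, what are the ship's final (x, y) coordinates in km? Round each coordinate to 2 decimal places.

Leg 1 (271°, 16.3 km): east 16.3 sin 271° = -16.30, north 16.3 cos 271° = 0.28
Leg 2 (038°, 6.3 km): east 6.3 sin 38° = 3.88, north 6.3 cos 38° = 4.96
Leg 3 (331°, 21.6 km): east 21.6 sin 331° = -10.47, north 21.6 cos 331° = 18.89
Summing: -22.89 km east, 24.14 km north → (-22.89, 24.14).

(-22.89, 24.14)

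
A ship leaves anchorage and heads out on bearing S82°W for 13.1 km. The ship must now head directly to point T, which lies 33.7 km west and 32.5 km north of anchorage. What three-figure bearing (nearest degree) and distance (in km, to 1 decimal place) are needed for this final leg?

329°, 40.1 km

Leg 1 (S82°W, 13.1 km): east 13.1 sin 262° = -12.97, north 13.1 cos 262° = -1.82
Current position: (-12.97, -1.82). Target: (-33.7, 32.5). Remaining: Δeast = -20.73, Δnorth = 34.32.
Bearing = atan2(-20.73, 34.32) mod 360° = 328.87°; distance = √((-20.73)² + (34.32)²) = 40.096 km.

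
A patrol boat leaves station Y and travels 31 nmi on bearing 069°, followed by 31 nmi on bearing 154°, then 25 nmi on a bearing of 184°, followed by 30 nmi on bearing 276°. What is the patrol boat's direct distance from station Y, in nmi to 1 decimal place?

Leg 1 (069°, 31 nmi): east 31 sin 69° = 28.94, north 31 cos 69° = 11.11
Leg 2 (154°, 31 nmi): east 31 sin 154° = 13.59, north 31 cos 154° = -27.86
Leg 3 (184°, 25 nmi): east 25 sin 184° = -1.74, north 25 cos 184° = -24.94
Leg 4 (276°, 30 nmi): east 30 sin 276° = -29.84, north 30 cos 276° = 3.14
Net: 10.95 east, -38.56 north. Distance = √((10.95)² + (-38.56)²) = 40.081 nmi.

40.1 nmi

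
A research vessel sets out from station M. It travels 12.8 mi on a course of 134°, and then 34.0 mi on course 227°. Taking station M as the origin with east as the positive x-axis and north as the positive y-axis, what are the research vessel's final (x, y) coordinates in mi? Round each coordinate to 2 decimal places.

(-15.66, -32.08)

Leg 1 (134°, 12.8 mi): east 12.8 sin 134° = 9.21, north 12.8 cos 134° = -8.89
Leg 2 (227°, 34.0 mi): east 34.0 sin 227° = -24.87, north 34.0 cos 227° = -23.19
Summing: -15.66 mi east, -32.08 mi north → (-15.66, -32.08).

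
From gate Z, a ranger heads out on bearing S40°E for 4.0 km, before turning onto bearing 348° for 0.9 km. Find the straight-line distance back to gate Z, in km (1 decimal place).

3.2 km

Leg 1 (S40°E, 4.0 km): east 4.0 sin 140° = 2.57, north 4.0 cos 140° = -3.06
Leg 2 (348°, 0.9 km): east 0.9 sin 348° = -0.19, north 0.9 cos 348° = 0.88
Net: 2.38 east, -2.18 north. Distance = √((2.38)² + (-2.18)²) = 3.233 km.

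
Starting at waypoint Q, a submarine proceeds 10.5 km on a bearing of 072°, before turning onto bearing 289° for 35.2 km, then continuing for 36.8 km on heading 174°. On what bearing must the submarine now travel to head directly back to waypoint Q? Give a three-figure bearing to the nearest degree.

042°

Leg 1 (072°, 10.5 km): east 10.5 sin 72° = 9.99, north 10.5 cos 72° = 3.24
Leg 2 (289°, 35.2 km): east 35.2 sin 289° = -33.28, north 35.2 cos 289° = 11.46
Leg 3 (174°, 36.8 km): east 36.8 sin 174° = 3.85, north 36.8 cos 174° = -36.60
Net displacement: -19.45 east, -21.89 north. Direction back to start is (19.45, 21.89): bearing = atan2(19.45, 21.89) mod 360° = 41.62° ≈ 042°.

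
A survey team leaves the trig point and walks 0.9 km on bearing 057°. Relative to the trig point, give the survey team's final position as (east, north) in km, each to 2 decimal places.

Leg 1 (057°, 0.9 km): east 0.9 sin 57° = 0.75, north 0.9 cos 57° = 0.49
Summing: 0.75 km east, 0.49 km north → (0.75, 0.49).

(0.75, 0.49)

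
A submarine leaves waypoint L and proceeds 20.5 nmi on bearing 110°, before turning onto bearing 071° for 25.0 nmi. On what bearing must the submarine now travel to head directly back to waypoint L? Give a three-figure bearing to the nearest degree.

268°

Leg 1 (110°, 20.5 nmi): east 20.5 sin 110° = 19.26, north 20.5 cos 110° = -7.01
Leg 2 (071°, 25.0 nmi): east 25.0 sin 71° = 23.64, north 25.0 cos 71° = 8.14
Net displacement: 42.90 east, 1.13 north. Direction back to start is (-42.90, -1.13): bearing = atan2(-42.90, -1.13) mod 360° = 268.49° ≈ 268°.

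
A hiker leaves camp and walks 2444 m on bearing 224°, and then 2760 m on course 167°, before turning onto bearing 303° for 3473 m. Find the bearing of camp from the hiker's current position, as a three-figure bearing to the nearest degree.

Leg 1 (224°, 2444 m): east 2444 sin 224° = -1697.75, north 2444 cos 224° = -1758.07
Leg 2 (167°, 2760 m): east 2760 sin 167° = 620.86, north 2760 cos 167° = -2689.26
Leg 3 (303°, 3473 m): east 3473 sin 303° = -2912.70, north 3473 cos 303° = 1891.53
Net displacement: -3989.58 east, -2555.80 north. Direction back to start is (3989.58, 2555.80): bearing = atan2(3989.58, 2555.80) mod 360° = 57.36° ≈ 057°.

057°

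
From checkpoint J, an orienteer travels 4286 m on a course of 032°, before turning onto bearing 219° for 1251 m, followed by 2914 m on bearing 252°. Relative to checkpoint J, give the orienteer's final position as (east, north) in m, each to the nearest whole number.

Leg 1 (032°, 4286 m): east 4286 sin 32° = 2271.23, north 4286 cos 32° = 3634.73
Leg 2 (219°, 1251 m): east 1251 sin 219° = -787.28, north 1251 cos 219° = -972.21
Leg 3 (252°, 2914 m): east 2914 sin 252° = -2771.38, north 2914 cos 252° = -900.48
Summing: -1287.42 m east, 1762.05 m north → (-1287, 1762).

(-1287, 1762)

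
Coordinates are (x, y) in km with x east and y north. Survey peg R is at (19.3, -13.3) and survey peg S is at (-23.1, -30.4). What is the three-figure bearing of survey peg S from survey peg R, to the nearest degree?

248°

Δeast = -23.1 − 19.3 = -42.40; Δnorth = -30.4 − -13.3 = -17.10.
Bearing = atan2(Δeast, Δnorth) mod 360° = 248.04° ≈ 248°.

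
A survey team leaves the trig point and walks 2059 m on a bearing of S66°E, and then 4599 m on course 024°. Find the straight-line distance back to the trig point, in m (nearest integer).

Leg 1 (S66°E, 2059 m): east 2059 sin 114° = 1880.99, north 2059 cos 114° = -837.47
Leg 2 (024°, 4599 m): east 4599 sin 24° = 1870.58, north 4599 cos 24° = 4201.40
Net: 3751.57 east, 3363.92 north. Distance = √((3751.57)² + (3363.92)²) = 5038.877 m.

5039 m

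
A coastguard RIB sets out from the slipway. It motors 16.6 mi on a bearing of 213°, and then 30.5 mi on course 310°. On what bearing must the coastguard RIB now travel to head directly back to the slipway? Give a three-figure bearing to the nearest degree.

100°

Leg 1 (213°, 16.6 mi): east 16.6 sin 213° = -9.04, north 16.6 cos 213° = -13.92
Leg 2 (310°, 30.5 mi): east 30.5 sin 310° = -23.36, north 30.5 cos 310° = 19.61
Net displacement: -32.41 east, 5.68 north. Direction back to start is (32.41, -5.68): bearing = atan2(32.41, -5.68) mod 360° = 99.95° ≈ 100°.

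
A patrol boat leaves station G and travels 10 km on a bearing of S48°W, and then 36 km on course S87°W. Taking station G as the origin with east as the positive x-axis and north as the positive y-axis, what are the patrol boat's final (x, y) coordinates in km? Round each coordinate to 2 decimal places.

Leg 1 (S48°W, 10 km): east 10 sin 228° = -7.43, north 10 cos 228° = -6.69
Leg 2 (S87°W, 36 km): east 36 sin 267° = -35.95, north 36 cos 267° = -1.88
Summing: -43.38 km east, -8.58 km north → (-43.38, -8.58).

(-43.38, -8.58)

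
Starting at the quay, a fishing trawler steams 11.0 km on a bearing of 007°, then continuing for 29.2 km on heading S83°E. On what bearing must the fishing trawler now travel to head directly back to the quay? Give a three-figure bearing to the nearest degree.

256°

Leg 1 (007°, 11.0 km): east 11.0 sin 7° = 1.34, north 11.0 cos 7° = 10.92
Leg 2 (S83°E, 29.2 km): east 29.2 sin 97° = 28.98, north 29.2 cos 97° = -3.56
Net displacement: 30.32 east, 7.36 north. Direction back to start is (-30.32, -7.36): bearing = atan2(-30.32, -7.36) mod 360° = 256.36° ≈ 256°.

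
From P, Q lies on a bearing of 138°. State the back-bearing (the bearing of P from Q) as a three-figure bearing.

318°

Back-bearing = 138° + 180° = 318°.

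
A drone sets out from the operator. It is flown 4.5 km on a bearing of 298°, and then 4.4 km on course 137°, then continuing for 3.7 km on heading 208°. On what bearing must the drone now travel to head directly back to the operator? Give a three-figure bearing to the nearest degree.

Leg 1 (298°, 4.5 km): east 4.5 sin 298° = -3.97, north 4.5 cos 298° = 2.11
Leg 2 (137°, 4.4 km): east 4.4 sin 137° = 3.00, north 4.4 cos 137° = -3.22
Leg 3 (208°, 3.7 km): east 3.7 sin 208° = -1.74, north 3.7 cos 208° = -3.27
Net displacement: -2.71 east, -4.37 north. Direction back to start is (2.71, 4.37): bearing = atan2(2.71, 4.37) mod 360° = 31.79° ≈ 032°.

032°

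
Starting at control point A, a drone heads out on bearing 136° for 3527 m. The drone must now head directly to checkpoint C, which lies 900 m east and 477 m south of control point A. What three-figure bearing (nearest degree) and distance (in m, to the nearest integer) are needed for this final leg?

Leg 1 (136°, 3527 m): east 3527 sin 136° = 2450.06, north 3527 cos 136° = -2537.11
Current position: (2450.06, -2537.11). Target: (900, -477). Remaining: Δeast = -1550.06, Δnorth = 2060.11.
Bearing = atan2(-1550.06, 2060.11) mod 360° = 323.04°; distance = √((-1550.06)² + (2060.11)²) = 2578.128 m.

323°, 2578 m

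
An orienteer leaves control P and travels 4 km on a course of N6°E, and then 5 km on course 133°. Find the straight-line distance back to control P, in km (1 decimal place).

4.1 km

Leg 1 (N6°E, 4 km): east 4 sin 6° = 0.42, north 4 cos 6° = 3.98
Leg 2 (133°, 5 km): east 5 sin 133° = 3.66, north 5 cos 133° = -3.41
Net: 4.07 east, 0.57 north. Distance = √((4.07)² + (0.57)²) = 4.114 km.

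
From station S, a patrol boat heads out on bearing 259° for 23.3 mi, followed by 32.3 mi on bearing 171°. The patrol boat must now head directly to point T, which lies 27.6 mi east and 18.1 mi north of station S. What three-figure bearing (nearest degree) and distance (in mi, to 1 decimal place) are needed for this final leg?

040°, 70.9 mi

Leg 1 (259°, 23.3 mi): east 23.3 sin 259° = -22.87, north 23.3 cos 259° = -4.45
Leg 2 (171°, 32.3 mi): east 32.3 sin 171° = 5.05, north 32.3 cos 171° = -31.90
Current position: (-17.82, -36.35). Target: (27.6, 18.1). Remaining: Δeast = 45.42, Δnorth = 54.45.
Bearing = atan2(45.42, 54.45) mod 360° = 39.83°; distance = √((45.42)² + (54.45)²) = 70.905 mi.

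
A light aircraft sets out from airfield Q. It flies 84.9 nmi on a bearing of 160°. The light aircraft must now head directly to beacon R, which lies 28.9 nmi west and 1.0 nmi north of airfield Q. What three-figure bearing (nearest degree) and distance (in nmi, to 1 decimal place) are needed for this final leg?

324°, 99.4 nmi

Leg 1 (160°, 84.9 nmi): east 84.9 sin 160° = 29.04, north 84.9 cos 160° = -79.78
Current position: (29.04, -79.78). Target: (-28.9, 1.0). Remaining: Δeast = -57.94, Δnorth = 80.78.
Bearing = atan2(-57.94, 80.78) mod 360° = 324.35°; distance = √((-57.94)² + (80.78)²) = 99.409 nmi.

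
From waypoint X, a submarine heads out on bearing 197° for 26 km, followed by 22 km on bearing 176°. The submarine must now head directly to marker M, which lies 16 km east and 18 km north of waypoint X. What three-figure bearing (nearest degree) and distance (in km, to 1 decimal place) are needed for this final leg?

Leg 1 (197°, 26 km): east 26 sin 197° = -7.60, north 26 cos 197° = -24.86
Leg 2 (176°, 22 km): east 22 sin 176° = 1.53, north 22 cos 176° = -21.95
Current position: (-6.07, -46.81). Target: (16, 18). Remaining: Δeast = 22.07, Δnorth = 64.81.
Bearing = atan2(22.07, 64.81) mod 360° = 18.80°; distance = √((22.07)² + (64.81)²) = 68.464 km.

019°, 68.5 km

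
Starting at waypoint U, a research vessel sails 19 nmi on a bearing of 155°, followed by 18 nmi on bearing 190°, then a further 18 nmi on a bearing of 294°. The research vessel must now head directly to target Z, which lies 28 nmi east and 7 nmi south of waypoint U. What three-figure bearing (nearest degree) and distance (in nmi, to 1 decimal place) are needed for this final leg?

Leg 1 (155°, 19 nmi): east 19 sin 155° = 8.03, north 19 cos 155° = -17.22
Leg 2 (190°, 18 nmi): east 18 sin 190° = -3.13, north 18 cos 190° = -17.73
Leg 3 (294°, 18 nmi): east 18 sin 294° = -16.44, north 18 cos 294° = 7.32
Current position: (-11.54, -27.63). Target: (28, -7). Remaining: Δeast = 39.54, Δnorth = 20.63.
Bearing = atan2(39.54, 20.63) mod 360° = 62.45°; distance = √((39.54)² + (20.63)²) = 44.596 nmi.

062°, 44.6 nmi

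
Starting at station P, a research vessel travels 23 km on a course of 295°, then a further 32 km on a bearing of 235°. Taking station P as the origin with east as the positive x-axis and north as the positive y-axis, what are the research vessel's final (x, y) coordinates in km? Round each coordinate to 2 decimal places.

(-47.06, -8.63)

Leg 1 (295°, 23 km): east 23 sin 295° = -20.85, north 23 cos 295° = 9.72
Leg 2 (235°, 32 km): east 32 sin 235° = -26.21, north 32 cos 235° = -18.35
Summing: -47.06 km east, -8.63 km north → (-47.06, -8.63).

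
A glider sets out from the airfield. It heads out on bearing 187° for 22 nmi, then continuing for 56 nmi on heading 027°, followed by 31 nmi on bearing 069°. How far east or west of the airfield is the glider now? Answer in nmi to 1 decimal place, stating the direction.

51.7 nmi east

Leg 1 (187°, 22 nmi): east 22 sin 187° = -2.68, north 22 cos 187° = -21.84
Leg 2 (027°, 56 nmi): east 56 sin 27° = 25.42, north 56 cos 27° = 49.90
Leg 3 (069°, 31 nmi): east 31 sin 69° = 28.94, north 31 cos 69° = 11.11
Net east component: 51.68 nmi.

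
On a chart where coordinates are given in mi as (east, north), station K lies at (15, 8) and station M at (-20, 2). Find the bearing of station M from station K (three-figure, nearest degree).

260°

Δeast = -20 − 15 = -35.00; Δnorth = 2 − 8 = -6.00.
Bearing = atan2(Δeast, Δnorth) mod 360° = 260.27° ≈ 260°.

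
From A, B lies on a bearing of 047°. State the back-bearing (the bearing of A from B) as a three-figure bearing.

Back-bearing = 047° + 180° = 227°.

227°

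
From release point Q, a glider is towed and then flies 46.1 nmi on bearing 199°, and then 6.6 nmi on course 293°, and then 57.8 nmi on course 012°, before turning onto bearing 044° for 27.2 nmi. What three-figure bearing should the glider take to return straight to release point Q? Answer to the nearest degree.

Leg 1 (199°, 46.1 nmi): east 46.1 sin 199° = -15.01, north 46.1 cos 199° = -43.59
Leg 2 (293°, 6.6 nmi): east 6.6 sin 293° = -6.08, north 6.6 cos 293° = 2.58
Leg 3 (012°, 57.8 nmi): east 57.8 sin 12° = 12.02, north 57.8 cos 12° = 56.54
Leg 4 (044°, 27.2 nmi): east 27.2 sin 44° = 18.89, north 27.2 cos 44° = 19.57
Net displacement: 9.83 east, 35.09 north. Direction back to start is (-9.83, -35.09): bearing = atan2(-9.83, -35.09) mod 360° = 195.65° ≈ 196°.

196°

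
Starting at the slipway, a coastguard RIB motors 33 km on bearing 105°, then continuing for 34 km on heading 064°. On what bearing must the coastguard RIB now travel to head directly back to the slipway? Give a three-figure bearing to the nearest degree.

264°

Leg 1 (105°, 33 km): east 33 sin 105° = 31.88, north 33 cos 105° = -8.54
Leg 2 (064°, 34 km): east 34 sin 64° = 30.56, north 34 cos 64° = 14.90
Net displacement: 62.43 east, 6.36 north. Direction back to start is (-62.43, -6.36): bearing = atan2(-62.43, -6.36) mod 360° = 264.18° ≈ 264°.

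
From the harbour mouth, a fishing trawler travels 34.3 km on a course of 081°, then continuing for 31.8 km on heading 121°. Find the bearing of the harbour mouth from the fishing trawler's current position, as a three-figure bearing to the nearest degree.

Leg 1 (081°, 34.3 km): east 34.3 sin 81° = 33.88, north 34.3 cos 81° = 5.37
Leg 2 (121°, 31.8 km): east 31.8 sin 121° = 27.26, north 31.8 cos 121° = -16.38
Net displacement: 61.14 east, -11.01 north. Direction back to start is (-61.14, 11.01): bearing = atan2(-61.14, 11.01) mod 360° = 280.21° ≈ 280°.

280°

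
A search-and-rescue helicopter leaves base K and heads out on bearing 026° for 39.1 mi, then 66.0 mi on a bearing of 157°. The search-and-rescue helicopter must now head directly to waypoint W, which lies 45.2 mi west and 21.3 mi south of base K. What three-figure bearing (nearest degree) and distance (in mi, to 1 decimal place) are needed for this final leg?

Leg 1 (026°, 39.1 mi): east 39.1 sin 26° = 17.14, north 39.1 cos 26° = 35.14
Leg 2 (157°, 66.0 mi): east 66.0 sin 157° = 25.79, north 66.0 cos 157° = -60.75
Current position: (42.93, -25.61). Target: (-45.2, -21.3). Remaining: Δeast = -88.13, Δnorth = 4.31.
Bearing = atan2(-88.13, 4.31) mod 360° = 272.80°; distance = √((-88.13)² + (4.31)²) = 88.234 mi.

273°, 88.2 mi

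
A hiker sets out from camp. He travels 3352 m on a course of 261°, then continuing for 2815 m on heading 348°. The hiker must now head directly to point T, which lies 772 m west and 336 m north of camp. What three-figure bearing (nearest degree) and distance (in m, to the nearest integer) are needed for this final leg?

Leg 1 (261°, 3352 m): east 3352 sin 261° = -3310.73, north 3352 cos 261° = -524.37
Leg 2 (348°, 2815 m): east 2815 sin 348° = -585.27, north 2815 cos 348° = 2753.49
Current position: (-3896.00, 2229.12). Target: (-772, 336). Remaining: Δeast = 3124.00, Δnorth = -1893.12.
Bearing = atan2(3124.00, -1893.12) mod 360° = 121.22°; distance = √((3124.00)² + (-1893.12)²) = 3652.846 m.

121°, 3653 m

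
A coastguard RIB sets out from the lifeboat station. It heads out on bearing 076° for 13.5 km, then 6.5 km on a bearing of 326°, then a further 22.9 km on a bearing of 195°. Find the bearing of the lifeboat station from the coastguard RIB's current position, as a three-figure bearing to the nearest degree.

Leg 1 (076°, 13.5 km): east 13.5 sin 76° = 13.10, north 13.5 cos 76° = 3.27
Leg 2 (326°, 6.5 km): east 6.5 sin 326° = -3.63, north 6.5 cos 326° = 5.39
Leg 3 (195°, 22.9 km): east 22.9 sin 195° = -5.93, north 22.9 cos 195° = -22.12
Net displacement: 3.54 east, -13.47 north. Direction back to start is (-3.54, 13.47): bearing = atan2(-3.54, 13.47) mod 360° = 345.28° ≈ 345°.

345°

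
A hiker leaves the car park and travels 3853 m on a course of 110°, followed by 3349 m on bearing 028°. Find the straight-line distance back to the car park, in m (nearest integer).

Leg 1 (110°, 3853 m): east 3853 sin 110° = 3620.64, north 3853 cos 110° = -1317.80
Leg 2 (028°, 3349 m): east 3349 sin 28° = 1572.26, north 3349 cos 28° = 2956.99
Net: 5192.90 east, 1639.19 north. Distance = √((5192.90)² + (1639.19)²) = 5445.466 m.

5445 m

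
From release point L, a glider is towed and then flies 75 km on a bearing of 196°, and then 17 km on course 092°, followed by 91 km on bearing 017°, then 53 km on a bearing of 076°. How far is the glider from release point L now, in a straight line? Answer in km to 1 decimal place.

79.2 km

Leg 1 (196°, 75 km): east 75 sin 196° = -20.67, north 75 cos 196° = -72.09
Leg 2 (092°, 17 km): east 17 sin 92° = 16.99, north 17 cos 92° = -0.59
Leg 3 (017°, 91 km): east 91 sin 17° = 26.61, north 91 cos 17° = 87.02
Leg 4 (076°, 53 km): east 53 sin 76° = 51.43, north 53 cos 76° = 12.82
Net: 74.35 east, 27.16 north. Distance = √((74.35)² + (27.16)²) = 79.153 km.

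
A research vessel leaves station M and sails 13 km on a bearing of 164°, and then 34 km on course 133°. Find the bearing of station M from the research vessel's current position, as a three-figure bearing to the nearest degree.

321°

Leg 1 (164°, 13 km): east 13 sin 164° = 3.58, north 13 cos 164° = -12.50
Leg 2 (133°, 34 km): east 34 sin 133° = 24.87, north 34 cos 133° = -23.19
Net displacement: 28.45 east, -35.68 north. Direction back to start is (-28.45, 35.68): bearing = atan2(-28.45, 35.68) mod 360° = 321.44° ≈ 321°.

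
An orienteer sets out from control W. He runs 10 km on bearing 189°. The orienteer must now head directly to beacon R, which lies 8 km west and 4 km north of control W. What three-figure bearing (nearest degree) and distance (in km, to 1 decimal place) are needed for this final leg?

Leg 1 (189°, 10 km): east 10 sin 189° = -1.56, north 10 cos 189° = -9.88
Current position: (-1.56, -9.88). Target: (-8, 4). Remaining: Δeast = -6.44, Δnorth = 13.88.
Bearing = atan2(-6.44, 13.88) mod 360° = 335.12°; distance = √((-6.44)² + (13.88)²) = 15.297 km.

335°, 15.3 km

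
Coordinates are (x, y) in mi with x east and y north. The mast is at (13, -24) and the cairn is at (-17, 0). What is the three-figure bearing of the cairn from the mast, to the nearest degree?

Δeast = -17 − 13 = -30.00; Δnorth = 0 − -24 = 24.00.
Bearing = atan2(Δeast, Δnorth) mod 360° = 308.66° ≈ 309°.

309°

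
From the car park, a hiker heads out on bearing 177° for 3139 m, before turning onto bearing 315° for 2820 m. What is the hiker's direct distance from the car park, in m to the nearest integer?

Leg 1 (177°, 3139 m): east 3139 sin 177° = 164.28, north 3139 cos 177° = -3134.70
Leg 2 (315°, 2820 m): east 2820 sin 315° = -1994.04, north 2820 cos 315° = 1994.04
Net: -1829.76 east, -1140.66 north. Distance = √((-1829.76)² + (-1140.66)²) = 2156.181 m.

2156 m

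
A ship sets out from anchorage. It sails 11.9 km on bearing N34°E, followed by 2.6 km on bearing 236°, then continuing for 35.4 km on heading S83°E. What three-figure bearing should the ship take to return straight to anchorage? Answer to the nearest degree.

264°

Leg 1 (N34°E, 11.9 km): east 11.9 sin 34° = 6.65, north 11.9 cos 34° = 9.87
Leg 2 (236°, 2.6 km): east 2.6 sin 236° = -2.16, north 2.6 cos 236° = -1.45
Leg 3 (S83°E, 35.4 km): east 35.4 sin 97° = 35.14, north 35.4 cos 97° = -4.31
Net displacement: 39.64 east, 4.10 north. Direction back to start is (-39.64, -4.10): bearing = atan2(-39.64, -4.10) mod 360° = 264.10° ≈ 264°.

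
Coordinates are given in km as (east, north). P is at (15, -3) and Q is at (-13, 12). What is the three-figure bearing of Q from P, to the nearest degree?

298°

Δeast = -13 − 15 = -28.00; Δnorth = 12 − -3 = 15.00.
Bearing = atan2(Δeast, Δnorth) mod 360° = 298.18° ≈ 298°.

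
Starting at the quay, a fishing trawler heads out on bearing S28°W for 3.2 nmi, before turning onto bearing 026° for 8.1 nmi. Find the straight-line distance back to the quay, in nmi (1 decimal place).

4.9 nmi

Leg 1 (S28°W, 3.2 nmi): east 3.2 sin 208° = -1.50, north 3.2 cos 208° = -2.83
Leg 2 (026°, 8.1 nmi): east 8.1 sin 26° = 3.55, north 8.1 cos 26° = 7.28
Net: 2.05 east, 4.45 north. Distance = √((2.05)² + (4.45)²) = 4.903 nmi.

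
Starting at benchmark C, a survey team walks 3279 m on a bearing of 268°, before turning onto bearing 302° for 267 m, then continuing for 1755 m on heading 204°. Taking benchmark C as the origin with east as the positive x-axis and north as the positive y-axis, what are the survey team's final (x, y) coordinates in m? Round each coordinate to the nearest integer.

(-4217, -1576)

Leg 1 (268°, 3279 m): east 3279 sin 268° = -3277.00, north 3279 cos 268° = -114.44
Leg 2 (302°, 267 m): east 267 sin 302° = -226.43, north 267 cos 302° = 141.49
Leg 3 (204°, 1755 m): east 1755 sin 204° = -713.82, north 1755 cos 204° = -1603.27
Summing: -4217.25 m east, -1576.22 m north → (-4217, -1576).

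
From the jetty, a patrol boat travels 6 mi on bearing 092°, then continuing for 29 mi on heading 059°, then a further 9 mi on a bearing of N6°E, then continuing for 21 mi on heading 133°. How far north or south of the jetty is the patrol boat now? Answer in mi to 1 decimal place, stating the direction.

Leg 1 (092°, 6 mi): east 6 sin 92° = 6.00, north 6 cos 92° = -0.21
Leg 2 (059°, 29 mi): east 29 sin 59° = 24.86, north 29 cos 59° = 14.94
Leg 3 (N6°E, 9 mi): east 9 sin 6° = 0.94, north 9 cos 6° = 8.95
Leg 4 (133°, 21 mi): east 21 sin 133° = 15.36, north 21 cos 133° = -14.32
Net north component: 9.36 mi.

9.4 mi north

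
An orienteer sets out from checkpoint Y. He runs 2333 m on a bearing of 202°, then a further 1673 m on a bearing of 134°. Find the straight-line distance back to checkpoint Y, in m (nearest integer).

Leg 1 (202°, 2333 m): east 2333 sin 202° = -873.96, north 2333 cos 202° = -2163.12
Leg 2 (134°, 1673 m): east 1673 sin 134° = 1203.46, north 1673 cos 134° = -1162.16
Net: 329.50 east, -3325.28 north. Distance = √((329.50)² + (-3325.28)²) = 3341.568 m.

3342 m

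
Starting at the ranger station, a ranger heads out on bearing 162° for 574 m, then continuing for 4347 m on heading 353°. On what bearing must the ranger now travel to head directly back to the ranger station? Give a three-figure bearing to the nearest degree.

Leg 1 (162°, 574 m): east 574 sin 162° = 177.38, north 574 cos 162° = -545.91
Leg 2 (353°, 4347 m): east 4347 sin 353° = -529.77, north 4347 cos 353° = 4314.60
Net displacement: -352.39 east, 3768.69 north. Direction back to start is (352.39, -3768.69): bearing = atan2(352.39, -3768.69) mod 360° = 174.66° ≈ 175°.

175°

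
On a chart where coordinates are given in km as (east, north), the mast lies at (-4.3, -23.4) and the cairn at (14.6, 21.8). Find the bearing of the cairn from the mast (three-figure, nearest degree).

Δeast = 14.6 − -4.3 = 18.90; Δnorth = 21.8 − -23.4 = 45.20.
Bearing = atan2(Δeast, Δnorth) mod 360° = 22.69° ≈ 023°.

023°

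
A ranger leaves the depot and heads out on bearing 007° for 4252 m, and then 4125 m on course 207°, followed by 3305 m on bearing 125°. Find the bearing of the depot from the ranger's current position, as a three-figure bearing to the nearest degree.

315°

Leg 1 (007°, 4252 m): east 4252 sin 7° = 518.19, north 4252 cos 7° = 4220.31
Leg 2 (207°, 4125 m): east 4125 sin 207° = -1872.71, north 4125 cos 207° = -3675.40
Leg 3 (125°, 3305 m): east 3305 sin 125° = 2707.30, north 3305 cos 125° = -1895.67
Net displacement: 1352.78 east, -1350.77 north. Direction back to start is (-1352.78, 1350.77): bearing = atan2(-1352.78, 1350.77) mod 360° = 314.96° ≈ 315°.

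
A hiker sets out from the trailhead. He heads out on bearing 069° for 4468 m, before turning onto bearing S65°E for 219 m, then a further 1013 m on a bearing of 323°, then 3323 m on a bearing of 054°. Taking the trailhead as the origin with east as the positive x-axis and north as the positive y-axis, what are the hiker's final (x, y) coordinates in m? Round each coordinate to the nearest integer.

(6448, 4271)

Leg 1 (069°, 4468 m): east 4468 sin 69° = 4171.24, north 4468 cos 69° = 1601.19
Leg 2 (S65°E, 219 m): east 219 sin 115° = 198.48, north 219 cos 115° = -92.55
Leg 3 (323°, 1013 m): east 1013 sin 323° = -609.64, north 1013 cos 323° = 809.02
Leg 4 (054°, 3323 m): east 3323 sin 54° = 2688.36, north 3323 cos 54° = 1953.21
Summing: 6448.44 m east, 4270.86 m north → (6448, 4271).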